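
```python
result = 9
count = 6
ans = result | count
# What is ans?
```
Trace:
  result=9
  result=9, count=6
  result=9, count=6, ans=15

Final answer: 15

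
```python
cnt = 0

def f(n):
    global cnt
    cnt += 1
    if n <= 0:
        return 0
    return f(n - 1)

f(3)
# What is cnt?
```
Call trace:
f(n=3)
  f(n=2)
    f(n=1)
      f(n=0)
      -> return 0
    -> return 0
  -> return 0
-> return 0

cnt is incremented once per call. f is entered once for each n = 3, 2, 1, 0 (the n <= 0 call returns without recursing), i.e. 3 + 1 calls.
cnt = 4

Final answer: 4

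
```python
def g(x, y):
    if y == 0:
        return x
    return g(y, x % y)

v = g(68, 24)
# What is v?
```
Call trace:
g(x=68, y=24)
  g(x=24, y=20)
    g(x=20, y=4)
      g(x=4, y=0)
      -> return 4
    -> return 4
  -> return 4
-> return 4

Final answer: 4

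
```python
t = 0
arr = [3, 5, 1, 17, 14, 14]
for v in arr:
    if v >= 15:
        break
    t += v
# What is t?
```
Trace:
  t=0
  t=3, v=3
  t=8, v=5
  t=9, v=1
  t=9, v=17

Final answer: 9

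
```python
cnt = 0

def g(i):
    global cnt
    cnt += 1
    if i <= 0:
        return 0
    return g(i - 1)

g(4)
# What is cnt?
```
Call trace:
g(i=4)
  g(i=3)
    g(i=2)
      g(i=1)
        g(i=0)
        -> return 0
      -> return 0
    -> return 0
  -> return 0
-> return 0

cnt is incremented once per call. g is entered once for each i = 4, 3, 2, 1, 0 (the i <= 0 call returns without recursing), i.e. 4 + 1 calls.
cnt = 5

Final answer: 5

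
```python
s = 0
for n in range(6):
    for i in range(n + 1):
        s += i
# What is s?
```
Trace:
  s=0
  s=0, n=0, i=0
  s=0, n=1, i=0
  s=1, n=1, i=1
  s=1, n=2, i=0
  s=2, n=2, i=1
  s=4, n=2, i=2
  s=4, n=3, i=0
  s=5, n=3, i=1
  s=7, n=3, i=2
  s=10, n=3, i=3
  s=10, n=4, i=0
  s=11, n=4, i=1
  s=13, n=4, i=2
  s=16, n=4, i=3
  s=20, n=4, i=4
  s=20, n=5, i=0
  s=21, n=5, i=1
  s=23, n=5, i=2
  s=26, n=5, i=3
  s=30, n=5, i=4
  s=35, n=5, i=5

Final answer: 35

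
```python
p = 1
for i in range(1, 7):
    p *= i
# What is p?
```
Trace:
  p=1
  p=1, i=1
  p=2, i=2
  p=6, i=3
  p=24, i=4
  p=120, i=5
  p=720, i=6

Final answer: 720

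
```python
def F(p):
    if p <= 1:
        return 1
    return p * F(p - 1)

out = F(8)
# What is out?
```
Call trace:
F(p=8)
  F(p=7)
    F(p=6)
      F(p=5)
        F(p=4)
          F(p=3)
            F(p=2)
              F(p=1)
              -> return 1
            -> return 2
          -> return 6
        -> return 24
      -> return 120
    -> return 720
  -> return 5040
-> return 40320

Final answer: 40320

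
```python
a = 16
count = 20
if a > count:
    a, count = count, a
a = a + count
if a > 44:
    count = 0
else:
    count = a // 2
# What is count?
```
Trace:
  a=16
  a=16, count=20
  a=16, count=20
  a=36, count=20
  a=36, count=18

Final answer: 18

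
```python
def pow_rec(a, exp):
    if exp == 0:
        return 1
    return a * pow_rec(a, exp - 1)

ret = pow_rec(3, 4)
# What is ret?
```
Call trace:
pow_rec(a=3, exp=4)
  pow_rec(a=3, exp=3)
    pow_rec(a=3, exp=2)
      pow_rec(a=3, exp=1)
        pow_rec(a=3, exp=0)
        -> return 1
      -> return 3
    -> return 9
  -> return 27
-> return 81

Final answer: 81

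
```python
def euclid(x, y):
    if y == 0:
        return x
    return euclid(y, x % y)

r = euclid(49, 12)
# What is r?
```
Call trace:
euclid(x=49, y=12)
  euclid(x=12, y=1)
    euclid(x=1, y=0)
    -> return 1
  -> return 1
-> return 1

Final answer: 1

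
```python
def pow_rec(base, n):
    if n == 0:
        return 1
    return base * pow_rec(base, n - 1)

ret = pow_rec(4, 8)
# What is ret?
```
Call trace:
pow_rec(base=4, n=8)
  pow_rec(base=4, n=7)
    pow_rec(base=4, n=6)
      pow_rec(base=4, n=5)
        pow_rec(base=4, n=4)
          pow_rec(base=4, n=3)
            pow_rec(base=4, n=2)
              pow_rec(base=4, n=1)
                pow_rec(base=4, n=0)
                -> return 1
              -> return 4
            -> return 16
          -> return 64
        -> return 256
      -> return 1024
    -> return 4096
  -> return 16384
-> return 65536

Final answer: 65536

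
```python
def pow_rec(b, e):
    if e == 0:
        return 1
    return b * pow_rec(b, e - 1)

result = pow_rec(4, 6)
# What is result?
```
Call trace:
pow_rec(b=4, e=6)
  pow_rec(b=4, e=5)
    pow_rec(b=4, e=4)
      pow_rec(b=4, e=3)
        pow_rec(b=4, e=2)
          pow_rec(b=4, e=1)
            pow_rec(b=4, e=0)
            -> return 1
          -> return 4
        -> return 16
      -> return 64
    -> return 256
  -> return 1024
-> return 4096

Final answer: 4096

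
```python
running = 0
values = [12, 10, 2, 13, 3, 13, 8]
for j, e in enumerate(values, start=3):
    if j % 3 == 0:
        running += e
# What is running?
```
Trace:
  running=0
  running=12, j=3, e=12
  running=12, j=4, e=10
  running=12, j=5, e=2
  running=25, j=6, e=13
  running=25, j=7, e=3
  running=25, j=8, e=13
  running=33, j=9, e=8

Final answer: 33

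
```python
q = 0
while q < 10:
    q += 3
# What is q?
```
Trace:
  q=0
  q=3
  q=6
  q=9
  q=12

Final answer: 12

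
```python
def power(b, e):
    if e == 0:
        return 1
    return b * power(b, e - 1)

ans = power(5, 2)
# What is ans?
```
Call trace:
power(b=5, e=2)
  power(b=5, e=1)
    power(b=5, e=0)
    -> return 1
  -> return 5
-> return 25

Final answer: 25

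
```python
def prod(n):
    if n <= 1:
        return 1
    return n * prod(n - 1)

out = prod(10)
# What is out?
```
Call trace:
prod(n=10)
  prod(n=9)
    prod(n=8)
      prod(n=7)
        prod(n=6)
          prod(n=5)
            prod(n=4)
              prod(n=3)
                prod(n=2)
                  prod(n=1)
                  -> return 1
                -> return 2
              -> return 6
            -> return 24
          -> return 120
        -> return 720
      -> return 5040
    -> return 40320
  -> return 362880
-> return 3628800

Final answer: 3628800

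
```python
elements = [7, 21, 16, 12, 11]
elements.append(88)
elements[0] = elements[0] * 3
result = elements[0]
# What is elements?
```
Trace:
  elements=[7, 21, 16, 12, 11]
  elements=[7, 21, 16, 12, 11, 88]
  elements=[21, 21, 16, 12, 11, 88]
  elements=[21, 21, 16, 12, 11, 88], result=21

Final answer: [21, 21, 16, 12, 11, 88]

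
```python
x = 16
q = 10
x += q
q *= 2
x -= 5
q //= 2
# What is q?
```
Trace:
  x=16
  x=16, q=10
  x=26, q=10
  x=26, q=20
  x=21, q=20
  x=21, q=10

Final answer: 10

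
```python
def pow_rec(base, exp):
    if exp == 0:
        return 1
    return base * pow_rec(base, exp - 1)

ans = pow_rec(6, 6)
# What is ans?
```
Call trace:
pow_rec(base=6, exp=6)
  pow_rec(base=6, exp=5)
    pow_rec(base=6, exp=4)
      pow_rec(base=6, exp=3)
        pow_rec(base=6, exp=2)
          pow_rec(base=6, exp=1)
            pow_rec(base=6, exp=0)
            -> return 1
          -> return 6
        -> return 36
      -> return 216
    -> return 1296
  -> return 7776
-> return 46656

Final answer: 46656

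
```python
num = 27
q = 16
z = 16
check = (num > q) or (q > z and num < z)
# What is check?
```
Trace:
  num=27
  num=27, q=16
  num=27, q=16, z=16
  num=27, q=16, z=16, check=True

Final answer: True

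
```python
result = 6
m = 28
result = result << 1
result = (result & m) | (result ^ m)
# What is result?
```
Trace:
  result=6
  result=6, m=28
  result=12, m=28
  result=28, m=28

Final answer: 28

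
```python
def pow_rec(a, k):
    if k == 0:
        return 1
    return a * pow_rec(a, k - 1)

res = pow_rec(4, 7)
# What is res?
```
Call trace:
pow_rec(a=4, k=7)
  pow_rec(a=4, k=6)
    pow_rec(a=4, k=5)
      pow_rec(a=4, k=4)
        pow_rec(a=4, k=3)
          pow_rec(a=4, k=2)
            pow_rec(a=4, k=1)
              pow_rec(a=4, k=0)
              -> return 1
            -> return 4
          -> return 16
        -> return 64
      -> return 256
    -> return 1024
  -> return 4096
-> return 16384

Final answer: 16384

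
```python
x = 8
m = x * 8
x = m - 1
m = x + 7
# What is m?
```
Trace:
  x=8
  x=8, m=64
  x=63, m=64
  x=63, m=70

Final answer: 70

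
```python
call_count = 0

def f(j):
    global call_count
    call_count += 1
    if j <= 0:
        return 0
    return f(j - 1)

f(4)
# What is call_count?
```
Call trace:
f(j=4)
  f(j=3)
    f(j=2)
      f(j=1)
        f(j=0)
        -> return 0
      -> return 0
    -> return 0
  -> return 0
-> return 0

call_count is incremented once per call. f is entered once for each j = 4, 3, 2, 1, 0 (the j <= 0 call returns without recursing), i.e. 4 + 1 calls.
call_count = 5

Final answer: 5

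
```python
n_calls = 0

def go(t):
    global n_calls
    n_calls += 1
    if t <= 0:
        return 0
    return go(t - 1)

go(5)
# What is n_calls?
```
Call trace:
go(t=5)
  go(t=4)
    go(t=3)
      go(t=2)
        go(t=1)
          go(t=0)
          -> return 0
        -> return 0
      -> return 0
    -> return 0
  -> return 0
-> return 0

n_calls is incremented once per call. go is entered once for each t = 5, 4, 3, 2, 1, 0 (the t <= 0 call returns without recursing), i.e. 5 + 1 calls.
n_calls = 6

Final answer: 6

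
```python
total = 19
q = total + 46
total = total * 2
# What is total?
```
Trace:
  total=19
  total=19, q=65
  total=38, q=65

Final answer: 38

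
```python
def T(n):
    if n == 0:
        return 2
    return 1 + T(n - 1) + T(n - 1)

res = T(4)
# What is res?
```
Call trace (a repeated sub-call is expanded the first time; later identical calls just restate its return value):
T(n=4)
  T(n=3)
    T(n=2)
      T(n=1)
        T(n=0)
        -> return 2
        T(n=0)
        -> return 2
      -> return 5
      T(n=1) -> return 5  (same call as traced above)
    -> return 11
    T(n=2) -> return 11  (same call as traced above)
  -> return 23
  T(n=3) -> return 23  (same call as traced above)
-> return 47

Final answer: 47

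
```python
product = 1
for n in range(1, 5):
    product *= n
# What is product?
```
Trace:
  product=1
  product=1, n=1
  product=2, n=2
  product=6, n=3
  product=24, n=4

Final answer: 24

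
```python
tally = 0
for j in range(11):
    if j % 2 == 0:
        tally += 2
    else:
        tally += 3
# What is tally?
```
Trace:
  tally=0
  tally=2, j=0
  tally=5, j=1
  tally=7, j=2
  tally=10, j=3
  tally=12, j=4
  tally=15, j=5
  tally=17, j=6
  tally=20, j=7
  tally=22, j=8
  tally=25, j=9
  tally=27, j=10

Final answer: 27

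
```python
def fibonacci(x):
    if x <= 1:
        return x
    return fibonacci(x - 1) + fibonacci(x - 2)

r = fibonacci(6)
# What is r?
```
Call trace (a repeated sub-call is expanded the first time; later identical calls just restate its return value):
fibonacci(x=6)
  fibonacci(x=5)
    fibonacci(x=4)
      fibonacci(x=3)
        fibonacci(x=2)
          fibonacci(x=1)
          -> return 1
          fibonacci(x=0)
          -> return 0
        -> return 1
        fibonacci(x=1)
        -> return 1
      -> return 2
      fibonacci(x=2) -> return 1  (same call as traced above)
    -> return 3
    fibonacci(x=3) -> return 2  (same call as traced above)
  -> return 5
  fibonacci(x=4) -> return 3  (same call as traced above)
-> return 8

Final answer: 8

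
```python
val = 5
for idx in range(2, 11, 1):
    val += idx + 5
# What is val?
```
Trace:
  val=5
  val=12, idx=2
  val=20, idx=3
  val=29, idx=4
  val=39, idx=5
  val=50, idx=6
  val=62, idx=7
  val=75, idx=8
  val=89, idx=9
  val=104, idx=10

Final answer: 104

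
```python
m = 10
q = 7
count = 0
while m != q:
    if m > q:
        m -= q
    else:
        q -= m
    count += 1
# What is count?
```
Trace:
  m=10
  m=10, q=7
  m=10, q=7, count=0
  m=3, q=7, count=1
  m=3, q=4, count=2
  m=3, q=1, count=3
  m=2, q=1, count=4
  m=1, q=1, count=5

Final answer: 5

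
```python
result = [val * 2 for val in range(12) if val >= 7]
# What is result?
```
Trace:
  val=0
  val=1
  val=2
  val=3
  val=4
  val=5
  val=6
  val=7
  val=8
  val=9
  val=10
  val=11
  result=[14, 16, 18, 20, 22]

Final answer: [14, 16, 18, 20, 22]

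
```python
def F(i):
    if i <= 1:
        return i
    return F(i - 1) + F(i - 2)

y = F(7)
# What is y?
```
Call trace (a repeated sub-call is expanded the first time; later identical calls just restate its return value):
F(i=7)
  F(i=6)
    F(i=5)
      F(i=4)
        F(i=3)
          F(i=2)
            F(i=1)
            -> return 1
            F(i=0)
            -> return 0
          -> return 1
          F(i=1)
          -> return 1
        -> return 2
        F(i=2) -> return 1  (same call as traced above)
      -> return 3
      F(i=3) -> return 2  (same call as traced above)
    -> return 5
    F(i=4) -> return 3  (same call as traced above)
  -> return 8
  F(i=5) -> return 5  (same call as traced above)
-> return 13

Final answer: 13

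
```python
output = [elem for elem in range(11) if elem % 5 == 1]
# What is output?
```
Trace:
  elem=0
  elem=1
  elem=2
  elem=3
  elem=4
  elem=5
  elem=6
  elem=7
  elem=8
  elem=9
  elem=10
  output=[1, 6]

Final answer: [1, 6]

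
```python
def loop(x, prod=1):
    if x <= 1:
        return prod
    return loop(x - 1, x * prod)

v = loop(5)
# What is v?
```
Call trace:
loop(x=5, prod=1)
  loop(x=4, prod=5)
    loop(x=3, prod=20)
      loop(x=2, prod=60)
        loop(x=1, prod=120)
        -> return 120
      -> return 120
    -> return 120
  -> return 120
-> return 120

Final answer: 120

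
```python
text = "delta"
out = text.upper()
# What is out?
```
Trace:
  text='delta'
  text='delta', out='DELTA'

Final answer: 'DELTA'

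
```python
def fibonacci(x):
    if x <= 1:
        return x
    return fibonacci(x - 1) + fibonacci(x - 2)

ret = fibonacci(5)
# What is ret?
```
Call trace (a repeated sub-call is expanded the first time; later identical calls just restate its return value):
fibonacci(x=5)
  fibonacci(x=4)
    fibonacci(x=3)
      fibonacci(x=2)
        fibonacci(x=1)
        -> return 1
        fibonacci(x=0)
        -> return 0
      -> return 1
      fibonacci(x=1)
      -> return 1
    -> return 2
    fibonacci(x=2) -> return 1  (same call as traced above)
  -> return 3
  fibonacci(x=3) -> return 2  (same call as traced above)
-> return 5

Final answer: 5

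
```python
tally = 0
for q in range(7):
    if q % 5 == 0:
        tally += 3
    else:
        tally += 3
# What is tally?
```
Trace:
  tally=0
  tally=3, q=0
  tally=6, q=1
  tally=9, q=2
  tally=12, q=3
  tally=15, q=4
  tally=18, q=5
  tally=21, q=6

Final answer: 21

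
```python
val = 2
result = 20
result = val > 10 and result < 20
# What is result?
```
Trace:
  val=2
  val=2, result=20
  val=2, result=False

Final answer: False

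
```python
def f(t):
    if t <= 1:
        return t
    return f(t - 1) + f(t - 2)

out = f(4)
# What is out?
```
Call trace (a repeated sub-call is expanded the first time; later identical calls just restate its return value):
f(t=4)
  f(t=3)
    f(t=2)
      f(t=1)
      -> return 1
      f(t=0)
      -> return 0
    -> return 1
    f(t=1)
    -> return 1
  -> return 2
  f(t=2) -> return 1  (same call as traced above)
-> return 3

Final answer: 3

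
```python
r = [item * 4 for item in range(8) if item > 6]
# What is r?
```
Trace:
  item=0
  item=1
  item=2
  item=3
  item=4
  item=5
  item=6
  item=7
  r=[28]

Final answer: [28]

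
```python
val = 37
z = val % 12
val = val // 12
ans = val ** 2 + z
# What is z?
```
Trace:
  val=37
  val=37, z=1
  val=3, z=1
  val=3, z=1, ans=10

Final answer: 1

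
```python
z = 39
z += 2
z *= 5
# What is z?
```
Trace:
  z=39
  z=41
  z=205

Final answer: 205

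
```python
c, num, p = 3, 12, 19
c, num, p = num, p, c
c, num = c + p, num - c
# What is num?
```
Trace:
  c=3, num=12, p=19
  c=12, num=19, p=3
  c=15, num=7, p=3

Final answer: 7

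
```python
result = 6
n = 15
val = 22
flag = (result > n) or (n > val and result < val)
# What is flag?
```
Trace:
  result=6
  result=6, n=15
  result=6, n=15, val=22
  result=6, n=15, val=22, flag=False

Final answer: False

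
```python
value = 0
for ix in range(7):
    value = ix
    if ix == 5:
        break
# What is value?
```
Trace:
  value=0
  value=0, ix=0
  value=1, ix=1
  value=2, ix=2
  value=3, ix=3
  value=4, ix=4
  value=5, ix=5

Final answer: 5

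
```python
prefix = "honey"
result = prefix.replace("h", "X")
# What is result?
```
Trace:
  prefix='honey'
  prefix='honey', result='Xoney'

Final answer: 'Xoney'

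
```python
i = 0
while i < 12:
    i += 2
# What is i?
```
Trace:
  i=0
  i=2
  i=4
  i=6
  i=8
  i=10
  i=12

Final answer: 12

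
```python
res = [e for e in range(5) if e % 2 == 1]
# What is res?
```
Trace:
  e=0
  e=1
  e=2
  e=3
  e=4
  res=[1, 3]

Final answer: [1, 3]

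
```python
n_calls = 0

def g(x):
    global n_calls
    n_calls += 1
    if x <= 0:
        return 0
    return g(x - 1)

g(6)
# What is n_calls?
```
Call trace:
g(x=6)
  g(x=5)
    g(x=4)
      g(x=3)
        g(x=2)
          g(x=1)
            g(x=0)
            -> return 0
          -> return 0
        -> return 0
      -> return 0
    -> return 0
  -> return 0
-> return 0

n_calls is incremented once per call. g is entered once for each x = 6, 5, 4, 3, 2, 1, 0 (the x <= 0 call returns without recursing), i.e. 6 + 1 calls.
n_calls = 7

Final answer: 7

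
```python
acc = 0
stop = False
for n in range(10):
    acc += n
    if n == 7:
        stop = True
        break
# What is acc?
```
Trace:
  acc=0
  acc=0, stop=False
  acc=0, stop=False, n=0
  acc=1, stop=False, n=1
  acc=3, stop=False, n=2
  acc=6, stop=False, n=3
  acc=10, stop=False, n=4
  acc=15, stop=False, n=5
  acc=21, stop=False, n=6
  acc=28, stop=True, n=7

Final answer: 28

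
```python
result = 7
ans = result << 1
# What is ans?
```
Trace:
  result=7
  result=7, ans=14

Final answer: 14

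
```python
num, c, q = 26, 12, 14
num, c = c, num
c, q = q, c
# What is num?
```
Trace:
  num=26, c=12, q=14
  num=12, c=26, q=14
  num=12, c=14, q=26

Final answer: 12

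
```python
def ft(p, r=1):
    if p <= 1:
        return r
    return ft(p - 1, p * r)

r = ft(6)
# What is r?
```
Call trace:
ft(p=6, r=1)
  ft(p=5, r=6)
    ft(p=4, r=30)
      ft(p=3, r=120)
        ft(p=2, r=360)
          ft(p=1, r=720)
          -> return 720
        -> return 720
      -> return 720
    -> return 720
  -> return 720
-> return 720

Final answer: 720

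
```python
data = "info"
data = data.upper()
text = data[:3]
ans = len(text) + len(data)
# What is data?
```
Trace:
  data='info'
  data='INFO'
  data='INFO', text='INF'
  data='INFO', text='INF', ans=7

Final answer: 'INFO'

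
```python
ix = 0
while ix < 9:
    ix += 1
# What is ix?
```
Trace:
  ix=0
  ix=1
  ix=2
  ix=3
  ix=4
  ix=5
  ix=6
  ix=7
  ix=8
  ix=9

Final answer: 9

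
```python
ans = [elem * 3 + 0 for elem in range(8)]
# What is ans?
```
Trace:
  elem=0
  elem=1
  elem=2
  elem=3
  elem=4
  elem=5
  elem=6
  elem=7
  ans=[0, 3, 6, 9, 12, 15, 18, 21]

Final answer: [0, 3, 6, 9, 12, 15, 18, 21]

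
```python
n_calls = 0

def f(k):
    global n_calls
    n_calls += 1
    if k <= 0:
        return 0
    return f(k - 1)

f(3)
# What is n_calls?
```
Call trace:
f(k=3)
  f(k=2)
    f(k=1)
      f(k=0)
      -> return 0
    -> return 0
  -> return 0
-> return 0

n_calls is incremented once per call. f is entered once for each k = 3, 2, 1, 0 (the k <= 0 call returns without recursing), i.e. 3 + 1 calls.
n_calls = 4

Final answer: 4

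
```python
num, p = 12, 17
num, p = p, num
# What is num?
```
Trace:
  num=12, p=17
  num=17, p=12

Final answer: 17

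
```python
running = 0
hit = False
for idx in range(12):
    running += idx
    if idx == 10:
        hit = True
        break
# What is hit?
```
Trace:
  running=0
  running=0, hit=False
  running=0, hit=False, idx=0
  running=1, hit=False, idx=1
  running=3, hit=False, idx=2
  running=6, hit=False, idx=3
  running=10, hit=False, idx=4
  running=15, hit=False, idx=5
  running=21, hit=False, idx=6
  running=28, hit=False, idx=7
  running=36, hit=False, idx=8
  running=45, hit=False, idx=9
  running=55, hit=True, idx=10

Final answer: True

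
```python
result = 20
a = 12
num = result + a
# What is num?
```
Trace:
  result=20
  result=20, a=12
  result=20, a=12, num=32

Final answer: 32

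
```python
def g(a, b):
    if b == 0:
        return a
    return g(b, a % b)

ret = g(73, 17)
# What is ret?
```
Call trace:
g(a=73, b=17)
  g(a=17, b=5)
    g(a=5, b=2)
      g(a=2, b=1)
        g(a=1, b=0)
        -> return 1
      -> return 1
    -> return 1
  -> return 1
-> return 1

Final answer: 1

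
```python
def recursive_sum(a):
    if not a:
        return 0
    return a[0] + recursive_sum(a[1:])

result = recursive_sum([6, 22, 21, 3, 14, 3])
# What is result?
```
Call trace:
recursive_sum(a=[6, 22, 21, 3, 14, 3])
  recursive_sum(a=[22, 21, 3, 14, 3])
    recursive_sum(a=[21, 3, 14, 3])
      recursive_sum(a=[3, 14, 3])
        recursive_sum(a=[14, 3])
          recursive_sum(a=[3])
            recursive_sum(a=[])
            -> return 0
          -> return 3
        -> return 17
      -> return 20
    -> return 41
  -> return 63
-> return 69

Final answer: 69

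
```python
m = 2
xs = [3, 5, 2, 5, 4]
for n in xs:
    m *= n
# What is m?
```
Trace:
  m=2
  m=6, n=3
  m=30, n=5
  m=60, n=2
  m=300, n=5
  m=1200, n=4

Final answer: 1200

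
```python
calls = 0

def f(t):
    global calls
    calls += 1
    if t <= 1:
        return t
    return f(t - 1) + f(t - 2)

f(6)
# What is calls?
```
Call trace (a repeated sub-call is expanded the first time; later identical calls just restate its return value):
f(t=6)
  f(t=5)
    f(t=4)
      f(t=3)
        f(t=2)
          f(t=1)
          -> return 1
          f(t=0)
          -> return 0
        -> return 1
        f(t=1)
        -> return 1
      -> return 2
      f(t=2) -> return 1  (same call as traced above)
    -> return 3
    f(t=3) -> return 2  (same call as traced above)
  -> return 5
  f(t=4) -> return 3  (same call as traced above)
-> return 8

calls is incremented once per call, so count the calls in each subtree. Let C(t) = number of calls made by f(t).
C(0) = C(1) = 1 (base case, no recursion); C(t) = 1 + C(t - 1) + C(t - 2) otherwise.
C(2) = 1 + C(1) + C(0) = 1 + 1 + 1 = 3
C(3) = 1 + C(2) + C(1) = 1 + 3 + 1 = 5
C(4) = 1 + C(3) + C(2) = 1 + 5 + 3 = 9
C(5) = 1 + C(4) + C(3) = 1 + 9 + 5 = 15
C(6) = 1 + C(5) + C(4) = 1 + 15 + 9 = 25
calls = C(6) = 25

Final answer: 25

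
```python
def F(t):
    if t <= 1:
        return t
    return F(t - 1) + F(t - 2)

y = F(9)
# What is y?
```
Call trace (a repeated sub-call is expanded the first time; later identical calls just restate its return value):
F(t=9)
  F(t=8)
    F(t=7)
      F(t=6)
        F(t=5)
          F(t=4)
            F(t=3)
              F(t=2)
                F(t=1)
                -> return 1
                F(t=0)
                -> return 0
              -> return 1
              F(t=1)
              -> return 1
            -> return 2
            F(t=2) -> return 1  (same call as traced above)
          -> return 3
          F(t=3) -> return 2  (same call as traced above)
        -> return 5
        F(t=4) -> return 3  (same call as traced above)
      -> return 8
      F(t=5) -> return 5  (same call as traced above)
    -> return 13
    F(t=6) -> return 8  (same call as traced above)
  -> return 21
  F(t=7) -> return 13  (same call as traced above)
-> return 34

Final answer: 34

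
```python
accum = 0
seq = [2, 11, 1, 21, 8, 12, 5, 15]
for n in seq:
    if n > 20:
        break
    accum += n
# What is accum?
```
Trace:
  accum=0
  accum=2, n=2
  accum=13, n=11
  accum=14, n=1
  accum=14, n=21

Final answer: 14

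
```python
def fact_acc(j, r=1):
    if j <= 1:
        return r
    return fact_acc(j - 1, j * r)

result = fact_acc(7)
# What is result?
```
Call trace:
fact_acc(j=7, r=1)
  fact_acc(j=6, r=7)
    fact_acc(j=5, r=42)
      fact_acc(j=4, r=210)
        fact_acc(j=3, r=840)
          fact_acc(j=2, r=2520)
            fact_acc(j=1, r=5040)
            -> return 5040
          -> return 5040
        -> return 5040
      -> return 5040
    -> return 5040
  -> return 5040
-> return 5040

Final answer: 5040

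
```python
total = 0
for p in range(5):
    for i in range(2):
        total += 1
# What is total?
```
Trace:
  total=0
  total=1, p=0, i=0
  total=2, p=0, i=1
  total=3, p=1, i=0
  total=4, p=1, i=1
  total=5, p=2, i=0
  total=6, p=2, i=1
  total=7, p=3, i=0
  total=8, p=3, i=1
  total=9, p=4, i=0
  total=10, p=4, i=1

Final answer: 10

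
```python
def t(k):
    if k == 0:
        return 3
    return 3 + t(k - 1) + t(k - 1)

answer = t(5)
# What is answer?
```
Call trace (a repeated sub-call is expanded the first time; later identical calls just restate its return value):
t(k=5)
  t(k=4)
    t(k=3)
      t(k=2)
        t(k=1)
          t(k=0)
          -> return 3
          t(k=0)
          -> return 3
        -> return 9
        t(k=1) -> return 9  (same call as traced above)
      -> return 21
      t(k=2) -> return 21  (same call as traced above)
    -> return 45
    t(k=3) -> return 45  (same call as traced above)
  -> return 93
  t(k=4) -> return 93  (same call as traced above)
-> return 189

Final answer: 189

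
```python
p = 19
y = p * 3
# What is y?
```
Trace:
  p=19
  p=19, y=57

Final answer: 57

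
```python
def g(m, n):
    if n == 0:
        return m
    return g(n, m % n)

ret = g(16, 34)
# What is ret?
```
Call trace:
g(m=16, n=34)
  g(m=34, n=16)
    g(m=16, n=2)
      g(m=2, n=0)
      -> return 2
    -> return 2
  -> return 2
-> return 2

Final answer: 2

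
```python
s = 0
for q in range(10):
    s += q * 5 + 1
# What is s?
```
Trace:
  s=0
  s=1, q=0
  s=7, q=1
  s=18, q=2
  s=34, q=3
  s=55, q=4
  s=81, q=5
  s=112, q=6
  s=148, q=7
  s=189, q=8
  s=235, q=9

Final answer: 235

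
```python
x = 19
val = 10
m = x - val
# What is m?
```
Trace:
  x=19
  x=19, val=10
  x=19, val=10, m=9

Final answer: 9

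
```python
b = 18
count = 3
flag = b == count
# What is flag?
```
Trace:
  b=18
  b=18, count=3
  b=18, count=3, flag=False

Final answer: False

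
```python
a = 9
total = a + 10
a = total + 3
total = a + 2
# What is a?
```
Trace:
  a=9
  a=9, total=19
  a=22, total=19
  a=22, total=24

Final answer: 22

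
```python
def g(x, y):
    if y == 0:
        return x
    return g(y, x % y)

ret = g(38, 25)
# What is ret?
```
Call trace:
g(x=38, y=25)
  g(x=25, y=13)
    g(x=13, y=12)
      g(x=12, y=1)
        g(x=1, y=0)
        -> return 1
      -> return 1
    -> return 1
  -> return 1
-> return 1

Final answer: 1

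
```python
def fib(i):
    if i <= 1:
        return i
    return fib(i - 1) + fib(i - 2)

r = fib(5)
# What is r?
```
Call trace (a repeated sub-call is expanded the first time; later identical calls just restate its return value):
fib(i=5)
  fib(i=4)
    fib(i=3)
      fib(i=2)
        fib(i=1)
        -> return 1
        fib(i=0)
        -> return 0
      -> return 1
      fib(i=1)
      -> return 1
    -> return 2
    fib(i=2) -> return 1  (same call as traced above)
  -> return 3
  fib(i=3) -> return 2  (same call as traced above)
-> return 5

Final answer: 5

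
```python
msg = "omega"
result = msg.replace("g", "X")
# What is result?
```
Trace:
  msg='omega'
  msg='omega', result='omeXa'

Final answer: 'omeXa'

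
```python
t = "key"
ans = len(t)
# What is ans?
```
Trace:
  t='key'
  t='key', ans=3

Final answer: 3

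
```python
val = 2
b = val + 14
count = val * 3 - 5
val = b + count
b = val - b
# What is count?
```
Trace:
  val=2
  val=2, b=16
  val=2, b=16, count=1
  val=17, b=16, count=1
  val=17, b=1, count=1

Final answer: 1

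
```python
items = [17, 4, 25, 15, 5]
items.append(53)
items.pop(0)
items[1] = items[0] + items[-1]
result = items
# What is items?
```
Trace:
  items=[17, 4, 25, 15, 5]
  items=[17, 4, 25, 15, 5, 53]
  items=[4, 25, 15, 5, 53]
  items=[4, 57, 15, 5, 53]
  items=[4, 57, 15, 5, 53], result=[4, 57, 15, 5, 53]

Final answer: [4, 57, 15, 5, 53]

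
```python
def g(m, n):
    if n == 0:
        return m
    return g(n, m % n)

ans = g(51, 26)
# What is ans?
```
Call trace:
g(m=51, n=26)
  g(m=26, n=25)
    g(m=25, n=1)
      g(m=1, n=0)
      -> return 1
    -> return 1
  -> return 1
-> return 1

Final answer: 1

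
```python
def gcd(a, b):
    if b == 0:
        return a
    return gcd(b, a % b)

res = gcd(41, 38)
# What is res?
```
Call trace:
gcd(a=41, b=38)
  gcd(a=38, b=3)
    gcd(a=3, b=2)
      gcd(a=2, b=1)
        gcd(a=1, b=0)
        -> return 1
      -> return 1
    -> return 1
  -> return 1
-> return 1

Final answer: 1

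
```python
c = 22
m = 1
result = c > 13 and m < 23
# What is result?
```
Trace:
  c=22
  c=22, m=1
  c=22, m=1, result=True

Final answer: True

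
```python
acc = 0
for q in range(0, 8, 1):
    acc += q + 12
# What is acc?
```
Trace:
  acc=0
  acc=12, q=0
  acc=25, q=1
  acc=39, q=2
  acc=54, q=3
  acc=70, q=4
  acc=87, q=5
  acc=105, q=6
  acc=124, q=7

Final answer: 124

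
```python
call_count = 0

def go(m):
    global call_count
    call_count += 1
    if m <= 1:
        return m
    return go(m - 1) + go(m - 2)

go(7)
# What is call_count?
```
Call trace (a repeated sub-call is expanded the first time; later identical calls just restate its return value):
go(m=7)
  go(m=6)
    go(m=5)
      go(m=4)
        go(m=3)
          go(m=2)
            go(m=1)
            -> return 1
            go(m=0)
            -> return 0
          -> return 1
          go(m=1)
          -> return 1
        -> return 2
        go(m=2) -> return 1  (same call as traced above)
      -> return 3
      go(m=3) -> return 2  (same call as traced above)
    -> return 5
    go(m=4) -> return 3  (same call as traced above)
  -> return 8
  go(m=5) -> return 5  (same call as traced above)
-> return 13

call_count is incremented once per call, so count the calls in each subtree. Let C(m) = number of calls made by go(m).
C(0) = C(1) = 1 (base case, no recursion); C(m) = 1 + C(m - 1) + C(m - 2) otherwise.
C(2) = 1 + C(1) + C(0) = 1 + 1 + 1 = 3
C(3) = 1 + C(2) + C(1) = 1 + 3 + 1 = 5
C(4) = 1 + C(3) + C(2) = 1 + 5 + 3 = 9
C(5) = 1 + C(4) + C(3) = 1 + 9 + 5 = 15
C(6) = 1 + C(5) + C(4) = 1 + 15 + 9 = 25
C(7) = 1 + C(6) + C(5) = 1 + 25 + 15 = 41
call_count = C(7) = 41

Final answer: 41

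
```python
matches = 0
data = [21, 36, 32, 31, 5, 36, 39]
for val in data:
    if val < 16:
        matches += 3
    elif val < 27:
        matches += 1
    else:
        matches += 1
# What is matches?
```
Trace:
  matches=0
  matches=1, val=21
  matches=2, val=36
  matches=3, val=32
  matches=4, val=31
  matches=7, val=5
  matches=8, val=36
  matches=9, val=39

Final answer: 9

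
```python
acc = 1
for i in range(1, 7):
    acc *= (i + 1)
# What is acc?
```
Trace:
  acc=1
  acc=2, i=1
  acc=6, i=2
  acc=24, i=3
  acc=120, i=4
  acc=720, i=5
  acc=5040, i=6

Final answer: 5040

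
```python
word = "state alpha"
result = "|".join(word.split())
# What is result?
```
Trace:
  word='state alpha'
  word='state alpha', result='state|alpha'

Final answer: 'state|alpha'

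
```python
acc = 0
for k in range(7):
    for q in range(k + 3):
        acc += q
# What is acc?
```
Trace:
  acc=0
  acc=0, k=0, q=0
  acc=1, k=0, q=1
  acc=3, k=0, q=2
  acc=3, k=1, q=0
  acc=4, k=1, q=1
  acc=6, k=1, q=2
  acc=9, k=1, q=3
  acc=9, k=2, q=0
  acc=10, k=2, q=1
  acc=12, k=2, q=2
  acc=15, k=2, q=3
  acc=19, k=2, q=4
  acc=19, k=3, q=0
  acc=20, k=3, q=1
  acc=22, k=3, q=2
  acc=25, k=3, q=3
  acc=29, k=3, q=4
  acc=34, k=3, q=5
  acc=34, k=4, q=0
  acc=35, k=4, q=1
  acc=37, k=4, q=2
  acc=40, k=4, q=3
  acc=44, k=4, q=4
  acc=49, k=4, q=5
  acc=55, k=4, q=6
  acc=55, k=5, q=0
  acc=56, k=5, q=1
  acc=58, k=5, q=2
  acc=61, k=5, q=3
  acc=65, k=5, q=4
  acc=70, k=5, q=5
  acc=76, k=5, q=6
  acc=83, k=5, q=7
  acc=83, k=6, q=0
  acc=84, k=6, q=1
  acc=86, k=6, q=2
  acc=89, k=6, q=3
  acc=93, k=6, q=4
  acc=98, k=6, q=5
  acc=104, k=6, q=6
  acc=111, k=6, q=7
  acc=119, k=6, q=8

Final answer: 119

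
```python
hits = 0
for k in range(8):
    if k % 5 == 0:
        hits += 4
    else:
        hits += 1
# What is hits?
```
Trace:
  hits=0
  hits=4, k=0
  hits=5, k=1
  hits=6, k=2
  hits=7, k=3
  hits=8, k=4
  hits=12, k=5
  hits=13, k=6
  hits=14, k=7

Final answer: 14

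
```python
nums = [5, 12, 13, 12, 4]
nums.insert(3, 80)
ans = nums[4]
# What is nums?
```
Trace:
  nums=[5, 12, 13, 12, 4]
  nums=[5, 12, 13, 80, 12, 4]
  nums=[5, 12, 13, 80, 12, 4], ans=12

Final answer: [5, 12, 13, 80, 12, 4]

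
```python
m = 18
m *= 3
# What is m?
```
Trace:
  m=18
  m=54

Final answer: 54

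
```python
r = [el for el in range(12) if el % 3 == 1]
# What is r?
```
Trace:
  el=0
  el=1
  el=2
  el=3
  el=4
  el=5
  el=6
  el=7
  el=8
  el=9
  el=10
  el=11
  r=[1, 4, 7, 10]

Final answer: [1, 4, 7, 10]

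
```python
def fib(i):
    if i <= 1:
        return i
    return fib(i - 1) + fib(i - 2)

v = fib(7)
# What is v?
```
Call trace (a repeated sub-call is expanded the first time; later identical calls just restate its return value):
fib(i=7)
  fib(i=6)
    fib(i=5)
      fib(i=4)
        fib(i=3)
          fib(i=2)
            fib(i=1)
            -> return 1
            fib(i=0)
            -> return 0
          -> return 1
          fib(i=1)
          -> return 1
        -> return 2
        fib(i=2) -> return 1  (same call as traced above)
      -> return 3
      fib(i=3) -> return 2  (same call as traced above)
    -> return 5
    fib(i=4) -> return 3  (same call as traced above)
  -> return 8
  fib(i=5) -> return 5  (same call as traced above)
-> return 13

Final answer: 13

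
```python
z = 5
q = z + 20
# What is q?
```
Trace:
  z=5
  z=5, q=25

Final answer: 25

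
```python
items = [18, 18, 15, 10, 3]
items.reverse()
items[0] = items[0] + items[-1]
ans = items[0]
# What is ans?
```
Trace:
  items=[18, 18, 15, 10, 3]
  items=[3, 10, 15, 18, 18]
  items=[21, 10, 15, 18, 18]
  items=[21, 10, 15, 18, 18], ans=21

Final answer: 21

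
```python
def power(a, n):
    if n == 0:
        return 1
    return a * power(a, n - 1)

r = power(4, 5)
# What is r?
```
Call trace:
power(a=4, n=5)
  power(a=4, n=4)
    power(a=4, n=3)
      power(a=4, n=2)
        power(a=4, n=1)
          power(a=4, n=0)
          -> return 1
        -> return 4
      -> return 16
    -> return 64
  -> return 256
-> return 1024

Final answer: 1024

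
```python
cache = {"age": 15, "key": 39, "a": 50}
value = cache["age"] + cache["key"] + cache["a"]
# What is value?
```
Trace:
  cache={'age': 15, 'key': 39, 'a': 50}
  cache={'age': 15, 'key': 39, 'a': 50}, value=104

Final answer: 104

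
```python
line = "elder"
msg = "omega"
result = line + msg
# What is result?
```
Trace:
  line='elder'
  line='elder', msg='omega'
  line='elder', msg='omega', result='elderomega'

Final answer: 'elderomega'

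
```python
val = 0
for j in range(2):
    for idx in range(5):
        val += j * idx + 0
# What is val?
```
Trace:
  val=0
  val=0, j=0, idx=0
  val=0, j=0, idx=1
  val=0, j=0, idx=2
  val=0, j=0, idx=3
  val=0, j=0, idx=4
  val=0, j=1, idx=0
  val=1, j=1, idx=1
  val=3, j=1, idx=2
  val=6, j=1, idx=3
  val=10, j=1, idx=4

Final answer: 10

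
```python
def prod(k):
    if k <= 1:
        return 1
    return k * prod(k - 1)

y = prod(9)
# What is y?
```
Call trace:
prod(k=9)
  prod(k=8)
    prod(k=7)
      prod(k=6)
        prod(k=5)
          prod(k=4)
            prod(k=3)
              prod(k=2)
                prod(k=1)
                -> return 1
              -> return 2
            -> return 6
          -> return 24
        -> return 120
      -> return 720
    -> return 5040
  -> return 40320
-> return 362880

Final answer: 362880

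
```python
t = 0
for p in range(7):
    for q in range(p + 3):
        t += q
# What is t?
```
Trace:
  t=0
  t=0, p=0, q=0
  t=1, p=0, q=1
  t=3, p=0, q=2
  t=3, p=1, q=0
  t=4, p=1, q=1
  t=6, p=1, q=2
  t=9, p=1, q=3
  t=9, p=2, q=0
  t=10, p=2, q=1
  t=12, p=2, q=2
  t=15, p=2, q=3
  t=19, p=2, q=4
  t=19, p=3, q=0
  t=20, p=3, q=1
  t=22, p=3, q=2
  t=25, p=3, q=3
  t=29, p=3, q=4
  t=34, p=3, q=5
  t=34, p=4, q=0
  t=35, p=4, q=1
  t=37, p=4, q=2
  t=40, p=4, q=3
  t=44, p=4, q=4
  t=49, p=4, q=5
  t=55, p=4, q=6
  t=55, p=5, q=0
  t=56, p=5, q=1
  t=58, p=5, q=2
  t=61, p=5, q=3
  t=65, p=5, q=4
  t=70, p=5, q=5
  t=76, p=5, q=6
  t=83, p=5, q=7
  t=83, p=6, q=0
  t=84, p=6, q=1
  t=86, p=6, q=2
  t=89, p=6, q=3
  t=93, p=6, q=4
  t=98, p=6, q=5
  t=104, p=6, q=6
  t=111, p=6, q=7
  t=119, p=6, q=8

Final answer: 119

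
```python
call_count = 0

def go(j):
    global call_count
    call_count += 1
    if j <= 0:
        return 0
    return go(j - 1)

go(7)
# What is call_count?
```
Call trace:
go(j=7)
  go(j=6)
    go(j=5)
      go(j=4)
        go(j=3)
          go(j=2)
            go(j=1)
              go(j=0)
              -> return 0
            -> return 0
          -> return 0
        -> return 0
      -> return 0
    -> return 0
  -> return 0
-> return 0

call_count is incremented once per call. go is entered once for each j = 7, 6, 5, 4, 3, 2, 1, 0 (the j <= 0 call returns without recursing), i.e. 7 + 1 calls.
call_count = 8

Final answer: 8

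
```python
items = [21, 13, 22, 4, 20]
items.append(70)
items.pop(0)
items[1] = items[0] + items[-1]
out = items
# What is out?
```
Trace:
  items=[21, 13, 22, 4, 20]
  items=[21, 13, 22, 4, 20, 70]
  items=[13, 22, 4, 20, 70]
  items=[13, 83, 4, 20, 70]
  items=[13, 83, 4, 20, 70], out=[13, 83, 4, 20, 70]

Final answer: [13, 83, 4, 20, 70]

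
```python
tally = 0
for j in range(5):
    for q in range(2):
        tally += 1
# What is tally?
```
Trace:
  tally=0
  tally=1, j=0, q=0
  tally=2, j=0, q=1
  tally=3, j=1, q=0
  tally=4, j=1, q=1
  tally=5, j=2, q=0
  tally=6, j=2, q=1
  tally=7, j=3, q=0
  tally=8, j=3, q=1
  tally=9, j=4, q=0
  tally=10, j=4, q=1

Final answer: 10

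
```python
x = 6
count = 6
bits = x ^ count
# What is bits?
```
Trace:
  x=6
  x=6, count=6
  x=6, count=6, bits=0

Final answer: 0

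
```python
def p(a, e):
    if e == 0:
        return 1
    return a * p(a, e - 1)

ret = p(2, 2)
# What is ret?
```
Call trace:
p(a=2, e=2)
  p(a=2, e=1)
    p(a=2, e=0)
    -> return 1
  -> return 2
-> return 4

Final answer: 4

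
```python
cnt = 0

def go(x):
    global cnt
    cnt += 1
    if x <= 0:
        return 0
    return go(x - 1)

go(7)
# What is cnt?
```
Call trace:
go(x=7)
  go(x=6)
    go(x=5)
      go(x=4)
        go(x=3)
          go(x=2)
            go(x=1)
              go(x=0)
              -> return 0
            -> return 0
          -> return 0
        -> return 0
      -> return 0
    -> return 0
  -> return 0
-> return 0

cnt is incremented once per call. go is entered once for each x = 7, 6, 5, 4, 3, 2, 1, 0 (the x <= 0 call returns without recursing), i.e. 7 + 1 calls.
cnt = 8

Final answer: 8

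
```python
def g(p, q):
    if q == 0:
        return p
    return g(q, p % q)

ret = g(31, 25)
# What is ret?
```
Call trace:
g(p=31, q=25)
  g(p=25, q=6)
    g(p=6, q=1)
      g(p=1, q=0)
      -> return 1
    -> return 1
  -> return 1
-> return 1

Final answer: 1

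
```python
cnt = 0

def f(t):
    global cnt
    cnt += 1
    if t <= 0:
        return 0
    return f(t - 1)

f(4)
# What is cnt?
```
Call trace:
f(t=4)
  f(t=3)
    f(t=2)
      f(t=1)
        f(t=0)
        -> return 0
      -> return 0
    -> return 0
  -> return 0
-> return 0

cnt is incremented once per call. f is entered once for each t = 4, 3, 2, 1, 0 (the t <= 0 call returns without recursing), i.e. 4 + 1 calls.
cnt = 5

Final answer: 5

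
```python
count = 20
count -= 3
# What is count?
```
Trace:
  count=20
  count=17

Final answer: 17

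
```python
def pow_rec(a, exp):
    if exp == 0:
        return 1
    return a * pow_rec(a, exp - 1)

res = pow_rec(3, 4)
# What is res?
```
Call trace:
pow_rec(a=3, exp=4)
  pow_rec(a=3, exp=3)
    pow_rec(a=3, exp=2)
      pow_rec(a=3, exp=1)
        pow_rec(a=3, exp=0)
        -> return 1
      -> return 3
    -> return 9
  -> return 27
-> return 81

Final answer: 81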